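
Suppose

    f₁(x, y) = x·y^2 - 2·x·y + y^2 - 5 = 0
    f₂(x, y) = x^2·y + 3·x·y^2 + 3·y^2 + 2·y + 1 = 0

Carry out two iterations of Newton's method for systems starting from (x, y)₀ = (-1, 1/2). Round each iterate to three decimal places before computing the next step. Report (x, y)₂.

(-11.221, -0.135)

At (-1, 1/2): F = (-4.000, 2.500).
Jacobian J = [[y^2 - 2·y, 2·x·y - 2·x + 2·y], [2·x·y + 3·y^2, x^2 + 6·x·y + 6·y + 2]].
At the point, J = [[-0.750, 2.000], [-0.250, 3.000]] (det J = -1.750).
Solving J·Δ = −F gives Δ = (-9.714, -1.643).
Then the next iterate is (x, y)₁ = (-10.714, -1.143).
Round to (-10.714, -1.143) and repeat: F = (-42.18305, -170.56327), J = [[3.59245, 43.63420], [28.41155, 183.40841]].
Δ = (-0.507, 1.008), so (x, y)₂ = (-11.221, -0.135).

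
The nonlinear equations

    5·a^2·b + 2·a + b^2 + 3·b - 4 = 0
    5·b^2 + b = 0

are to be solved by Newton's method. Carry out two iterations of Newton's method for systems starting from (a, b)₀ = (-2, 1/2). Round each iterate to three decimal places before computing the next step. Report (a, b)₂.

At (-2, 1/2): F = (3.750, 1.750).
Jacobian J = [[10·a·b + 2, 5·a^2 + 2·b + 3], [0, 10·b + 1]].
At the point, J = [[-8.000, 24.000], [0.000, 6.000]] (det J = -48.000).
Solving J·Δ = −F gives Δ = (-0.406, -0.292).
Then the next iterate is (a, b)₁ = (-2.406, 0.208).
Round to (-2.406, 0.208) and repeat: F = (-2.12435, 0.42432), J = [[-3.00448, 32.36018], [0.000, 3.080]].
Δ = (-2.191, -0.138), so (a, b)₂ = (-4.597, 0.070).

(-4.597, 0.070)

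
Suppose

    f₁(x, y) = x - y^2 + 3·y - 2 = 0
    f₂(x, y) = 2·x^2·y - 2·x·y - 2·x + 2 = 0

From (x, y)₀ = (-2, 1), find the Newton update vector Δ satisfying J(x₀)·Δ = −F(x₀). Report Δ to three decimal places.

At (-2, 1): F = (-2.000, 18.000).
Jacobian J = [[1, -2·y + 3], [4·x·y - 2·y - 2, 2·x^2 - 2·x]].
At the point, J = [[1.000, 1.000], [-12.000, 12.000]] (det J = 24.000).
Solving J·Δ = −F gives Δ = (1.750, 0.250).

(1.750, 0.250)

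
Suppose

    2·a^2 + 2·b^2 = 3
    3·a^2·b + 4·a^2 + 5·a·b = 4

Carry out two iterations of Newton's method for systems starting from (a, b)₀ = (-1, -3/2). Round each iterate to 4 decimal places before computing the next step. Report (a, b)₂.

At (-1, -3/2): F = (3.5000, 3.0000).
Jacobian J = [[4·a, 4·b], [6·a·b + 8·a + 5·b, 3·a^2 + 5·a]].
At the point, J = [[-4.0000, -6.0000], [-6.5000, -2.0000]] (det J = -31.0000).
Solving J·Δ = −F gives Δ = (0.3548, 0.3468).
Then the next iterate is (a, b)₁ = (-0.6452, -1.1532).
Round to (-0.6452, -1.1532) and repeat: F = (0.492307, -0.054817), J = [[-2.5808, -4.6128], [-6.463332, -1.977151]].
Δ = (-0.0496, 0.1345), so (a, b)₂ = (-0.6948, -1.0187).

(-0.6948, -1.0187)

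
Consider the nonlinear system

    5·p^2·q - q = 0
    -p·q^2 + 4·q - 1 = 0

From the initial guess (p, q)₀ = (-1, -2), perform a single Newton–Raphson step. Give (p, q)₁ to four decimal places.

(-2.2500, 6.2500)

At (-1, -2): F = (-8.0000, -5.0000).
Jacobian J = [[10·p·q, 5·p^2 - 1], [-q^2, -2·p·q + 4]].
At the point, J = [[20.0000, 4.0000], [-4.0000, 0.0000]] (det J = 16.0000).
Solving J·Δ = −F gives Δ = (-1.2500, 8.2500).
Then the next iterate is (p, q)₁ = (-2.2500, 6.2500).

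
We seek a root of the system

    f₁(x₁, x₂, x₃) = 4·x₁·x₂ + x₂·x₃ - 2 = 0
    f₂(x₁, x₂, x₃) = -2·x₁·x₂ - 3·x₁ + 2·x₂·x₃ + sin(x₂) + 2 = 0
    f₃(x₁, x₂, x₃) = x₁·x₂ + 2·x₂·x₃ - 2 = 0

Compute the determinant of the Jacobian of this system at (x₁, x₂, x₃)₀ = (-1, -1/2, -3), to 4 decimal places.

12.0358

J = [[4·x₂, 4·x₁ + x₃, x₂], [-2·x₂ - 3, -2·x₁ + 2·x₃ + cos(x₂), 2·x₂], [x₂, x₁ + 2·x₃, 2·x₂]].
At the point, J = [[-2.0000, -7.0000, -0.5000], [-2.0000, -3.122417, -1.0000], [-0.5000, -7.0000, -1.0000]].
det J = 12.0358.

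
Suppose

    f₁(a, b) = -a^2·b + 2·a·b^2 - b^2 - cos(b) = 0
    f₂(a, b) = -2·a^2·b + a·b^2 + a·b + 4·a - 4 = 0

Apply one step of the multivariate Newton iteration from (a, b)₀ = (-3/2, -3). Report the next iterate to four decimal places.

(-1.6705, -1.6212)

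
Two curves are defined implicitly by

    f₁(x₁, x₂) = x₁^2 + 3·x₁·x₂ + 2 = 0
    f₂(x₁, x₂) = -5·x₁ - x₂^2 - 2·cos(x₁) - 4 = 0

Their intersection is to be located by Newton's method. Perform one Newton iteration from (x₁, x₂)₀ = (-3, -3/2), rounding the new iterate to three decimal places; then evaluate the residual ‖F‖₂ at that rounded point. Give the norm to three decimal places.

At (-3, -3/2): F = (24.500, 10.72998).
Jacobian J = [[2·x₁ + 3·x₂, 3·x₁], [2·sin(x₁) - 5, -2·x₂]].
At the point, J = [[-10.500, -9.000], [-5.28224, 3.000]] (det J = -79.04016).
Solving J·Δ = −F gives Δ = (2.152, 0.212).
Then the next iterate is (x₁, x₂)₁ = (-0.848, -1.288).
Re-evaluating at (-0.848, -1.288): F = (5.99578, -2.74191), so ‖F‖₂ = 6.593.

6.593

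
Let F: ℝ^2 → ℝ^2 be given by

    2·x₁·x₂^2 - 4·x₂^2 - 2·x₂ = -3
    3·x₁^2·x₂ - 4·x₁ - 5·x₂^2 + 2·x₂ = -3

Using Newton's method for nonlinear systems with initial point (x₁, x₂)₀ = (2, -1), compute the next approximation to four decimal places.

At (2, -1): F = (5.0000, -24.0000).
Jacobian J = [[2·x₂^2, 4·x₁·x₂ - 8·x₂ - 2], [6·x₁·x₂ - 4, 3·x₁^2 - 10·x₂ + 2]].
At the point, J = [[2.0000, -2.0000], [-16.0000, 24.0000]] (det J = 16.0000).
Solving J·Δ = −F gives Δ = (-4.5000, -2.0000).
Then the next iterate is (x₁, x₂)₁ = (-2.5000, -3.0000).

(-2.5000, -3.0000)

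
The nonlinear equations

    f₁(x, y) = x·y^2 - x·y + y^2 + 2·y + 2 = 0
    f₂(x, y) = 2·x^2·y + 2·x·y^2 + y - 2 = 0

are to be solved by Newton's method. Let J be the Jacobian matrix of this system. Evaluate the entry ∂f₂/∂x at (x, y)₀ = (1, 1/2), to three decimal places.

2.500

∂f₂/∂x = 4·x·y + 2·y^2.
At (1, 1/2) this is 2.500.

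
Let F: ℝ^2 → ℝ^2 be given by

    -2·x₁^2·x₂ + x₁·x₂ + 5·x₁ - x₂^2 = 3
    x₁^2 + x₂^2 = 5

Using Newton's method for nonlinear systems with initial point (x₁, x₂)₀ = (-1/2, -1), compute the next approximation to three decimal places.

(4.417, -5.333)

At (-1/2, -1): F = (-5.500, -3.750).
Jacobian J = [[-4·x₁·x₂ + x₂ + 5, -2·x₁^2 + x₁ - 2·x₂], [2·x₁, 2·x₂]].
At the point, J = [[2.000, 1.000], [-1.000, -2.000]] (det J = -3.000).
Solving J·Δ = −F gives Δ = (4.917, -4.333).
Then the next iterate is (x₁, x₂)₁ = (4.417, -5.333).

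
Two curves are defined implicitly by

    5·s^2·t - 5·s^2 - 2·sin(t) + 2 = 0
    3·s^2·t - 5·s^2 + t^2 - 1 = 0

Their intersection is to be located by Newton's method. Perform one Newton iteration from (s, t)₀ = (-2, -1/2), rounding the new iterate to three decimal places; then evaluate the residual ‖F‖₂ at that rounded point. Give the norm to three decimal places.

3.747

At (-2, -1/2): F = (-27.04115, -26.750).
Jacobian J = [[10·s·t - 10·s, 5·s^2 - 2·cos(t)], [6·s·t - 10·s, 3·s^2 + 2·t]].
At the point, J = [[30.000, 18.24483], [26.000, 11.000]] (det J = -144.36571).
Solving J·Δ = −F gives Δ = (1.320, -0.689).
Then the next iterate is (s, t)₁ = (-0.680, -1.189).
Re-evaluating at (-0.680, -1.189): F = (-1.20497, -3.54766), so ‖F‖₂ = 3.747.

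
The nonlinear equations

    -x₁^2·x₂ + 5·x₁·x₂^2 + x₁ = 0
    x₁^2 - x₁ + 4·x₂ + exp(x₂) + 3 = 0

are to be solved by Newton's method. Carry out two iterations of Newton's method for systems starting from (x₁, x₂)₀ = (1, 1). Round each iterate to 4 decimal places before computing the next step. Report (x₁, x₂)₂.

At (1, 1): F = (5.0000, 9.718282).
Jacobian J = [[-2·x₁·x₂ + 5·x₂^2 + 1, -x₁^2 + 10·x₁·x₂], [2·x₁ - 1, exp(x₂) + 4]].
At the point, J = [[4.0000, 9.0000], [1.0000, 6.718282]] (det J = 17.873127).
Solving J·Δ = −F gives Δ = (3.0142, -1.8952).
Then the next iterate is (x₁, x₂)₁ = (4.0142, -0.8952).
Round to (4.0142, -0.8952) and repeat: F = (34.523834, 11.927328), J = [[12.193939, -52.048920], [7.0284, 4.408526]].
Δ = (-1.8423, 0.2317), so (x₁, x₂)₂ = (2.1719, -0.6635).

(2.1719, -0.6635)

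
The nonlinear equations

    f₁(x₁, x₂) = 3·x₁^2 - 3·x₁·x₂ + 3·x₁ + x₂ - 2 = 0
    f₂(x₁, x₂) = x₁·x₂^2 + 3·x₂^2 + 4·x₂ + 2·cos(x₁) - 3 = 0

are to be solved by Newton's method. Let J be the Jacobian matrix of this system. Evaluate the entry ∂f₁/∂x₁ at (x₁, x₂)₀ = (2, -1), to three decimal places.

∂f₁/∂x₁ = 6·x₁ - 3·x₂ + 3.
At (2, -1) this is 18.000.

18.000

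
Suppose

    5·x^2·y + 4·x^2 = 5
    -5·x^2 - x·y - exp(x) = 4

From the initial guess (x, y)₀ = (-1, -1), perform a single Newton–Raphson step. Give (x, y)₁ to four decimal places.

(-0.1040, -0.1584)

At (-1, -1): F = (-6.0000, -10.367879).
Jacobian J = [[10·x·y + 8·x, 5·x^2], [-10·x - y - exp(x), -x]].
At the point, J = [[2.0000, 5.0000], [10.632121, 1.0000]] (det J = -51.160603).
Solving J·Δ = −F gives Δ = (0.8960, 0.8416).
Then the next iterate is (x, y)₁ = (-0.1040, -0.1584).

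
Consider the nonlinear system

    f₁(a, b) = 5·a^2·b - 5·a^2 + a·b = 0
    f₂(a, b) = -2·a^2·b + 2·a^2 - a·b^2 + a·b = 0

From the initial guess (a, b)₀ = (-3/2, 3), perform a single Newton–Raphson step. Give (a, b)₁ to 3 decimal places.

At (-3/2, 3): F = (18.000, 0.000).
Jacobian J = [[10·a·b - 10·a + b, 5·a^2 + a], [-4·a·b + 4·a - b^2 + b, -2·a^2 - 2·a·b + a]].
At the point, J = [[-27.000, 9.750], [6.000, 3.000]] (det J = -139.500).
Solving J·Δ = −F gives Δ = (0.387, -0.774).
Then the next iterate is (a, b)₁ = (-1.113, 2.226).

(-1.113, 2.226)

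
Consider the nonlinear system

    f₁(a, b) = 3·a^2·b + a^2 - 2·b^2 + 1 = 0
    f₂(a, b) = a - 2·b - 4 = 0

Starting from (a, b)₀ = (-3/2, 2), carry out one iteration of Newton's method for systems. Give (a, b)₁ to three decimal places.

(-0.821, -2.410)

At (-3/2, 2): F = (8.750, -9.500).
Jacobian J = [[6·a·b + 2·a, 3·a^2 - 4·b], [1, -2]].
At the point, J = [[-21.000, -1.250], [1.000, -2.000]] (det J = 43.250).
Solving J·Δ = −F gives Δ = (0.679, -4.410).
Then the next iterate is (a, b)₁ = (-0.821, -2.410).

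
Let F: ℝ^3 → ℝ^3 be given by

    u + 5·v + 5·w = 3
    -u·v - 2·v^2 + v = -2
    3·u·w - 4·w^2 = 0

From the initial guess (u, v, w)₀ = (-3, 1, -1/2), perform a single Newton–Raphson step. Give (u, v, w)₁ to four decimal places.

(1.0000, 1.4000, -1.0000)

At (-3, 1, -1/2): F = (-3.5000, 4.0000, 3.5000).
Jacobian J = [[1, 5, 5], [-v, -u - 4·v + 1, 0], [3·w, 0, 3·u - 8·w]].
At the point, J = [[1.0000, 5.0000, 5.0000], [-1.0000, 0.0000, 0.0000], [-1.5000, 0.0000, -5.0000]] (det J = -25.0000).
Solving J·Δ = −F gives Δ = (4.0000, 0.4000, -0.5000).
Then the next iterate is (u, v, w)₁ = (1.0000, 1.4000, -1.0000).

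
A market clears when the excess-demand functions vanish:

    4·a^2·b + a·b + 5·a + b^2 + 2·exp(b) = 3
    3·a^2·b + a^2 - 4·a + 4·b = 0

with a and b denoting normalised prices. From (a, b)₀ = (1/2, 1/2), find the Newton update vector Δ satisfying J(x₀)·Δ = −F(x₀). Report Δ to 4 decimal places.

(-0.3252, -0.2343)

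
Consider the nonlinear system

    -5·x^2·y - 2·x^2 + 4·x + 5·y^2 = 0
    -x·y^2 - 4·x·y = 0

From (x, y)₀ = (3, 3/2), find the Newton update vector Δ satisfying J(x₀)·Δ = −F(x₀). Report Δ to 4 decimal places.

(-0.6525, -0.9222)

At (3, 3/2): F = (-62.2500, -24.7500).
Jacobian J = [[-10·x·y - 4·x + 4, -5·x^2 + 10·y], [-y^2 - 4·y, -2·x·y - 4·x]].
At the point, J = [[-53.0000, -30.0000], [-8.2500, -21.0000]] (det J = 865.5000).
Solving J·Δ = −F gives Δ = (-0.6525, -0.9222).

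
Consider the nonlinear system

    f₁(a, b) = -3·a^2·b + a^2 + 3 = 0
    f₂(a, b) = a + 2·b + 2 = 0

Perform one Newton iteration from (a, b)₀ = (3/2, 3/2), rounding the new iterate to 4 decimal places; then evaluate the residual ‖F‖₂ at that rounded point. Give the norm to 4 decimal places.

At (3/2, 3/2): F = (-4.8750, 6.5000).
Jacobian J = [[-6·a·b + 2·a, -3·a^2], [1, 2]].
At the point, J = [[-10.5000, -6.7500], [1.0000, 2.0000]] (det J = -14.2500).
Solving J·Δ = −F gives Δ = (2.3947, -4.4474).
Then the next iterate is (a, b)₁ = (3.8947, -2.9474).
Re-evaluating at (3.8947, -2.9474): F = (152.293262, -0.0001), so ‖F‖₂ = 152.2933.

152.2933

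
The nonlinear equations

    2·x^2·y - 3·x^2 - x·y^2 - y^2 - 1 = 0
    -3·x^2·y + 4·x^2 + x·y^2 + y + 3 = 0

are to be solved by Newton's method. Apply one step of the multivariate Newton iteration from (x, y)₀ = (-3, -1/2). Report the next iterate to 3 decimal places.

At (-3, -1/2): F = (-36.500, 51.250).
Jacobian J = [[4·x·y - 6·x - y^2, 2·x^2 - 2·x·y - 2·y], [-6·x·y + 8·x + y^2, -3·x^2 + 2·x·y + 1]].
At the point, J = [[23.750, 16.000], [-32.750, -23.000]] (det J = -22.250).
Solving J·Δ = −F gives Δ = (0.876, 0.980).
Then the next iterate is (x, y)₁ = (-2.124, 0.480).

(-2.124, 0.480)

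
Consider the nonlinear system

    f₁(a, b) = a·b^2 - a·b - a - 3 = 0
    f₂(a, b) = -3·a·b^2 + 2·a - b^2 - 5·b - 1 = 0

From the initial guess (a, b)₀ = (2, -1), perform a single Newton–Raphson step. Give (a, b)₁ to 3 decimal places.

(3.000, -1.000)

At (2, -1): F = (-1.000, 1.000).
Jacobian J = [[b^2 - b - 1, 2·a·b - a], [-3·b^2 + 2, -6·a·b - 2·b - 5]].
At the point, J = [[1.000, -6.000], [-1.000, 9.000]] (det J = 3.000).
Solving J·Δ = −F gives Δ = (1.000, 0.000).
Then the next iterate is (a, b)₁ = (3.000, -1.000).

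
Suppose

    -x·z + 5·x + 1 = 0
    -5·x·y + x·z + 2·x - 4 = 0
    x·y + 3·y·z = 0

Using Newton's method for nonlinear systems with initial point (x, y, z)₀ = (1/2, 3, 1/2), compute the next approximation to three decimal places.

At (1/2, 3, 1/2): F = (3.250, -10.250, 6.000).
Jacobian J = [[-z + 5, 0, -x], [-5·y + z + 2, -5·x, x], [y, x + 3·z, 3·y]].
At the point, J = [[4.500, 0.000, -0.500], [-12.500, -2.500, 0.500], [3.000, 2.000, 9.000]] (det J = -97.000).
Solving J·Δ = −F gives Δ = (-0.759, -0.371, -0.331).
Then the next iterate is (x, y, z)₁ = (-0.259, 2.629, 0.169).

(-0.259, 2.629, 0.169)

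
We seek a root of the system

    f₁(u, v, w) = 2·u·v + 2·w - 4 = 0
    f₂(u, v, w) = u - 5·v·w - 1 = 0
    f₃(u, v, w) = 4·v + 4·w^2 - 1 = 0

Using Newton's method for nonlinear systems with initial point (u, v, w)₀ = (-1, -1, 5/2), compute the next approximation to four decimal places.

At (-1, -1, 5/2): F = (3.0000, 10.5000, 20.0000).
Jacobian J = [[2·v, 2·u, 2], [1, -5·w, -5·v], [0, 4, 8·w]].
At the point, J = [[-2.0000, -2.0000, 2.0000], [1.0000, -12.5000, 5.0000], [0.0000, 4.0000, 20.0000]] (det J = 588.0000).
Solving J·Δ = −F gives Δ = (0.0102, 0.4082, -1.0816).
Then the next iterate is (u, v, w)₁ = (-0.9898, -0.5918, 1.4184).

(-0.9898, -0.5918, 1.4184)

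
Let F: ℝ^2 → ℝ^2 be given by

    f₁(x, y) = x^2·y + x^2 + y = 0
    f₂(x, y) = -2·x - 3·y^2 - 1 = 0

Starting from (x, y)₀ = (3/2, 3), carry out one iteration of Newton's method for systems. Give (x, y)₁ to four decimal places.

At (3/2, 3): F = (12.0000, -31.0000).
Jacobian J = [[2·x·y + 2·x, x^2 + 1], [-2, -6·y]].
At the point, J = [[12.0000, 3.2500], [-2.0000, -18.0000]] (det J = -209.5000).
Solving J·Δ = −F gives Δ = (-0.5501, -1.6611).
Then the next iterate is (x, y)₁ = (0.9499, 1.3389).

(0.9499, 1.3389)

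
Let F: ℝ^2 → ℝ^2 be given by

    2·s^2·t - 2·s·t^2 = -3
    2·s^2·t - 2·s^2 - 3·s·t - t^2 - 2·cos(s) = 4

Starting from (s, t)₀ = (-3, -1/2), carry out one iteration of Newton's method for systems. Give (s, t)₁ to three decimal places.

(0.645, -1.796)

At (-3, -1/2): F = (-4.500, -33.77002).
Jacobian J = [[4·s·t - 2·t^2, 2·s^2 - 4·s·t], [4·s·t - 4·s - 3·t + 2·sin(s), 2·s^2 - 3·s - 2·t]].
At the point, J = [[5.500, 12.000], [19.21776, 28.000]] (det J = -76.61312).
Solving J·Δ = −F gives Δ = (3.645, -1.296).
Then the next iterate is (s, t)₁ = (0.645, -1.796).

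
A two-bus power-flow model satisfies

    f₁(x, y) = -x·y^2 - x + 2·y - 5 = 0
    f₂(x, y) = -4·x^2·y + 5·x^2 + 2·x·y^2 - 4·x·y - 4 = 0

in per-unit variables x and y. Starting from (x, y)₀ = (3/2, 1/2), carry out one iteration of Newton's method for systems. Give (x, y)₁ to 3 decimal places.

(-4.744, -3.361)

At (3/2, 1/2): F = (-5.875, 0.500).
Jacobian J = [[-y^2 - 1, -2·x·y + 2], [-8·x·y + 10·x + 2·y^2 - 4·y, -4·x^2 + 4·x·y - 4·x]].
At the point, J = [[-1.250, 0.500], [7.500, -12.000]] (det J = 11.250).
Solving J·Δ = −F gives Δ = (-6.244, -3.861).
Then the next iterate is (x, y)₁ = (-4.744, -3.361).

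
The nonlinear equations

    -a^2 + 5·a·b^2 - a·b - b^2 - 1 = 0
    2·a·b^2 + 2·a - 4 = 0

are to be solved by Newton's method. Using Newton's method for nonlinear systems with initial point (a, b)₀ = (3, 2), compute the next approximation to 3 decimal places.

(1.273, 1.636)

At (3, 2): F = (40.000, 26.000).
Jacobian J = [[-2·a + 5·b^2 - b, 10·a·b - a - 2·b], [2·b^2 + 2, 4·a·b]].
At the point, J = [[12.000, 53.000], [10.000, 24.000]] (det J = -242.000).
Solving J·Δ = −F gives Δ = (-1.727, -0.364).
Then the next iterate is (a, b)₁ = (1.273, 1.636).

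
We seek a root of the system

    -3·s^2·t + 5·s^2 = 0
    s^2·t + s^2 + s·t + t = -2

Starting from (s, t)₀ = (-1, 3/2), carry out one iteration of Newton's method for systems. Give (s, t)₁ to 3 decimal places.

At (-1, 3/2): F = (0.500, 4.500).
Jacobian J = [[-6·s·t + 10·s, -3·s^2], [2·s·t + 2·s + t, s^2 + s + 1]].
At the point, J = [[-1.000, -3.000], [-3.500, 1.000]] (det J = -11.500).
Solving J·Δ = −F gives Δ = (1.217, -0.239).
Then the next iterate is (s, t)₁ = (0.217, 1.261).

(0.217, 1.261)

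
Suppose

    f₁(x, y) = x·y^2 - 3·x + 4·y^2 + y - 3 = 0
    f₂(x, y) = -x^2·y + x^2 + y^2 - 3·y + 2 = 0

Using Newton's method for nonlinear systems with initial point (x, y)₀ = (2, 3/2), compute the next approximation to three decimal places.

(1.543, 1.166)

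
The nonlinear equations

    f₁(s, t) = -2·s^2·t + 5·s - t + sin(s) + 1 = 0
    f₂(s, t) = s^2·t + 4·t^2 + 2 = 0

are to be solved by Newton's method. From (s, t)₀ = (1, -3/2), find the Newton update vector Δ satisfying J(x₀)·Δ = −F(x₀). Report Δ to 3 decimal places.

At (1, -3/2): F = (11.34147, 9.500).
Jacobian J = [[-4·s·t + cos(s) + 5, -2·s^2 - 1], [2·s·t, s^2 + 8·t]].
At the point, J = [[11.54030, -3.000], [-3.000, -11.000]] (det J = -135.94333).
Solving J·Δ = −F gives Δ = (-0.708, 1.057).

(-0.708, 1.057)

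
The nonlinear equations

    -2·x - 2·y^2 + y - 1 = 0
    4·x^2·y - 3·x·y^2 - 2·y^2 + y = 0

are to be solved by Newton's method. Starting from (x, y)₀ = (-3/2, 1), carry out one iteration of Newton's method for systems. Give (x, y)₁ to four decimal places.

(-0.8000, 0.8667)

At (-3/2, 1): F = (1.0000, 12.5000).
Jacobian J = [[-2, -4·y + 1], [8·x·y - 3·y^2, 4·x^2 - 6·x·y - 4·y + 1]].
At the point, J = [[-2.0000, -3.0000], [-15.0000, 15.0000]] (det J = -75.0000).
Solving J·Δ = −F gives Δ = (0.7000, -0.1333).
Then the next iterate is (x, y)₁ = (-0.8000, 0.8667).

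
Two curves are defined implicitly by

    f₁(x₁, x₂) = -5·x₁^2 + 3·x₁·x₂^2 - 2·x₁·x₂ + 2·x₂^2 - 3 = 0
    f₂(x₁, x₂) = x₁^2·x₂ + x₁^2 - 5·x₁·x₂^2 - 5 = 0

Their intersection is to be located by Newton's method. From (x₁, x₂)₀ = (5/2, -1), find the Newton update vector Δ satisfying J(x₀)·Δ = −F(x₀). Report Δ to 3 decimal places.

At (5/2, -1): F = (-19.750, -17.500).
Jacobian J = [[-10·x₁ + 3·x₂^2 - 2·x₂, 6·x₁·x₂ - 2·x₁ + 4·x₂], [2·x₁·x₂ + 2·x₁ - 5·x₂^2, x₁^2 - 10·x₁·x₂]].
At the point, J = [[-20.000, -24.000], [-5.000, 31.250]] (det J = -745.000).
Solving J·Δ = −F gives Δ = (-1.392, 0.337).

(-1.392, 0.337)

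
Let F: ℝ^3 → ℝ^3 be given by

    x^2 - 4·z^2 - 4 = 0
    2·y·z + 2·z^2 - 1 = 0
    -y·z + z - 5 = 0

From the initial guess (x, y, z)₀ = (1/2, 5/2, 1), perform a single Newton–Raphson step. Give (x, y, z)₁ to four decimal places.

(17.5833, -5.7500, 2.1667)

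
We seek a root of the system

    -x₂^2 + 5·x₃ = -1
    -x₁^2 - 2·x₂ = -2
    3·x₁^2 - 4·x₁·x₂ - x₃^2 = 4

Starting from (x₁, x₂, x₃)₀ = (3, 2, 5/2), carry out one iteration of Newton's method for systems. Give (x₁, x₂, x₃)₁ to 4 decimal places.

At (3, 2, 5/2): F = (9.5000, -11.0000, -7.2500).
Jacobian J = [[0, -2·x₂, 5], [-2·x₁, -2, 0], [6·x₁ - 4·x₂, -4·x₁, -2·x₃]].
At the point, J = [[0.0000, -4.0000, 5.0000], [-6.0000, -2.0000, 0.0000], [10.0000, -12.0000, -5.0000]] (det J = 580.0000).
Solving J·Δ = −F gives Δ = (-1.5560, -0.8319, -2.5655).
Then the next iterate is (x₁, x₂, x₃)₁ = (1.4440, 1.1681, -0.0655).

(1.4440, 1.1681, -0.0655)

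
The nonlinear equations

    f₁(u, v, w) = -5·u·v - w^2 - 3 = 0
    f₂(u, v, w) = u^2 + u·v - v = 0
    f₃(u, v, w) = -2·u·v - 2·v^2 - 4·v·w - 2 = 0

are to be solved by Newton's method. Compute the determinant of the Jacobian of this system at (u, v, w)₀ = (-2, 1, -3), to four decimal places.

J = [[-5·v, -5·u, -2·w], [2·u + v, u - 1, 0], [-2·v, -2·u - 4·v - 4·w, -4·v]].
At the point, J = [[-5.0000, 10.0000, 6.0000], [-3.0000, -3.0000, 0.0000], [-2.0000, 12.0000, -4.0000]].
det J = -432.0000.

-432.0000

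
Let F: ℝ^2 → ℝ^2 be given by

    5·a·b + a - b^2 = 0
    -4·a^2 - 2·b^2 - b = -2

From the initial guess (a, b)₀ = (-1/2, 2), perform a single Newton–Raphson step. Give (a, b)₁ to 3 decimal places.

At (-1/2, 2): F = (-9.500, -9.000).
Jacobian J = [[5·b + 1, 5·a - 2·b], [-8·a, -4·b - 1]].
At the point, J = [[11.000, -6.500], [4.000, -9.000]] (det J = -73.000).
Solving J·Δ = −F gives Δ = (0.370, -0.836).
Then the next iterate is (a, b)₁ = (-0.130, 1.164).

(-0.130, 1.164)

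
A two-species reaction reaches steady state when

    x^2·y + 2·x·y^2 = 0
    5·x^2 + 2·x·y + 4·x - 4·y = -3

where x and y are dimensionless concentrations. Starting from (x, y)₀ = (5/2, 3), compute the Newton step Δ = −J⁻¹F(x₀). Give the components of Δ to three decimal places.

(-1.334, -0.544)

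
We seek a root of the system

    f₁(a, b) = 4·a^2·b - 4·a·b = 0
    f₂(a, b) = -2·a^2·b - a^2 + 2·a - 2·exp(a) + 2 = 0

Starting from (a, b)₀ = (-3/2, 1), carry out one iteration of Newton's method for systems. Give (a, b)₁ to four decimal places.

(-0.8576, 0.6852)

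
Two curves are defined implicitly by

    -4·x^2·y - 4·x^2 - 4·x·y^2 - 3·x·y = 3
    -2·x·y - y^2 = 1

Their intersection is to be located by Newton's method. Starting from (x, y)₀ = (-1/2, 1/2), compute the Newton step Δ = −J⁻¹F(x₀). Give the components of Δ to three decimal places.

At (-1/2, 1/2): F = (-3.250, -0.750).
Jacobian J = [[-8·x·y - 8·x - 4·y^2 - 3·y, -4·x^2 - 8·x·y - 3·x], [-2·y, -2·x - 2·y]].
At the point, J = [[3.500, 2.500], [-1.000, 0.000]] (det J = 2.500).
Solving J·Δ = −F gives Δ = (-0.750, 2.350).

(-0.750, 2.350)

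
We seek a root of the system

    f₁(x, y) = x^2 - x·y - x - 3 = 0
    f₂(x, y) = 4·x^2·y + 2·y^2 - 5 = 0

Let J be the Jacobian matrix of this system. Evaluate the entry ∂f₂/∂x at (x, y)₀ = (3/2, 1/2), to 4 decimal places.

6.0000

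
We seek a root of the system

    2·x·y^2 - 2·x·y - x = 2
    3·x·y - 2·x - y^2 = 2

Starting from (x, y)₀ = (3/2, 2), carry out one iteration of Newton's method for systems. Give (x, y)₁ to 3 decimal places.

(1.536, 1.710)

At (3/2, 2): F = (2.500, 0.000).
Jacobian J = [[2·y^2 - 2·y - 1, 4·x·y - 2·x], [3·y - 2, 3·x - 2·y]].
At the point, J = [[3.000, 9.000], [4.000, 0.500]] (det J = -34.500).
Solving J·Δ = −F gives Δ = (0.036, -0.290).
Then the next iterate is (x, y)₁ = (1.536, 1.710).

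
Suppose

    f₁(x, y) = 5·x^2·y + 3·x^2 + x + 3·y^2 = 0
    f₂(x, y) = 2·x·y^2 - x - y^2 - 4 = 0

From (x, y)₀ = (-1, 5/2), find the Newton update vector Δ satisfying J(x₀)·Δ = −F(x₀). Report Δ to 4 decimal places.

At (-1, 5/2): F = (33.2500, -21.7500).
Jacobian J = [[10·x·y + 6·x + 1, 5·x^2 + 6·y], [2·y^2 - 1, 4·x·y - 2·y]].
At the point, J = [[-30.0000, 20.0000], [11.5000, -15.0000]] (det J = 220.0000).
Solving J·Δ = −F gives Δ = (0.2898, -1.2278).

(0.2898, -1.2278)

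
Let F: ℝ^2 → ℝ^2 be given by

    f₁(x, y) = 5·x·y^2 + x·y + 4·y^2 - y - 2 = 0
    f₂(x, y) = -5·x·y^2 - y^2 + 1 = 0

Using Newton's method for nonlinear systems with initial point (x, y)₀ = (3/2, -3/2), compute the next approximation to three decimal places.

At (3/2, -3/2): F = (23.125, -18.125).
Jacobian J = [[5·y^2 + y, 10·x·y + x + 8·y - 1], [-5·y^2, -10·x·y - 2·y]].
At the point, J = [[9.750, -34.000], [-11.250, 25.500]] (det J = -133.875).
Solving J·Δ = −F gives Δ = (-0.198, 0.623).
Then the next iterate is (x, y)₁ = (1.302, -0.877).

(1.302, -0.877)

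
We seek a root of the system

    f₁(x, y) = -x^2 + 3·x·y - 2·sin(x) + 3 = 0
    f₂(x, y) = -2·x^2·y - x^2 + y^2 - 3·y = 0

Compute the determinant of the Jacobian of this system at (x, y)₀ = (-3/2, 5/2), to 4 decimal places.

55.1037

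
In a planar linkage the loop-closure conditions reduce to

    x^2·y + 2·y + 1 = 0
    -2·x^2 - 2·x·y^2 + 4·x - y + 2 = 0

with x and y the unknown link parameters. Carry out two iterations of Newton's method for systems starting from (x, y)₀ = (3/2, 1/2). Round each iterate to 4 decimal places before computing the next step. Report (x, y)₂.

(-0.2686, -3.8327)

At (3/2, 1/2): F = (3.1250, 2.2500).
Jacobian J = [[2·x·y, x^2 + 2], [-4·x - 2·y^2 + 4, -4·x·y - 1]].
At the point, J = [[1.5000, 4.2500], [-2.5000, -4.0000]] (det J = 4.6250).
Solving J·Δ = −F gives Δ = (4.7703, -2.4189).
Then the next iterate is (x, y)₁ = (6.2703, -1.9189).
Round to (6.2703, -1.9189) and repeat: F = (-78.282543, -95.809936), J = [[-24.064157, 41.316662], [-28.445554, 47.128315]].
Δ = (-6.5389, -1.9138), so (x, y)₂ = (-0.2686, -3.8327).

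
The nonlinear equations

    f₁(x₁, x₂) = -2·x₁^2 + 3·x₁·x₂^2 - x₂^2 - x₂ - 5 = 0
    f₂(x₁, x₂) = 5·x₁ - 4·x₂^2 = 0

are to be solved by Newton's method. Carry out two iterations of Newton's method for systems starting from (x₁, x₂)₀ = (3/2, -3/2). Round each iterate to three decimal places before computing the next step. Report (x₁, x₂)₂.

(1.815, -1.506)

At (3/2, -3/2): F = (-0.125, -1.500).
Jacobian J = [[-4·x₁ + 3·x₂^2, 6·x₁·x₂ - 2·x₂ - 1], [5, -8·x₂]].
At the point, J = [[0.750, -11.500], [5.000, 12.000]] (det J = 66.500).
Solving J·Δ = −F gives Δ = (0.282, 0.008).
Then the next iterate is (x₁, x₂)₁ = (1.782, -1.492).
Round to (1.782, -1.492) and repeat: F = (-0.18457, 0.00574), J = [[-0.44981, -13.96846], [5.000, 11.936]].
Δ = (0.033, -0.014), so (x₁, x₂)₂ = (1.815, -1.506).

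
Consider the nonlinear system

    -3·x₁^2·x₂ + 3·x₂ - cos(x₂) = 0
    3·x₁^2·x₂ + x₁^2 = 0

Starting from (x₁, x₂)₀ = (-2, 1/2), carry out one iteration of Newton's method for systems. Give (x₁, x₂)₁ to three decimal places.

At (-2, 1/2): F = (-5.37758, 10.000).
Jacobian J = [[-6·x₁·x₂, -3·x₁^2 + sin(x₂) + 3], [6·x₁·x₂ + 2·x₁, 3·x₁^2]].
At the point, J = [[6.000, -8.52057], [-10.000, 12.000]] (det J = -13.20574).
Solving J·Δ = −F gives Δ = (1.566, 0.471).
Then the next iterate is (x₁, x₂)₁ = (-0.434, 0.971).

(-0.434, 0.971)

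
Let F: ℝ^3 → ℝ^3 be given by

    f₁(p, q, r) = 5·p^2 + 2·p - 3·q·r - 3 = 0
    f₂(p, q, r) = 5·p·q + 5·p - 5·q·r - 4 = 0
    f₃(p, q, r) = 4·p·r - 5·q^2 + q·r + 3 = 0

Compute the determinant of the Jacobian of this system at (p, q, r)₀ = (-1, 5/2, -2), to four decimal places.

6761.2500

J = [[10·p + 2, -3·r, -3·q], [5·q + 5, 5·p - 5·r, -5·q], [4·r, -10·q + r, 4·p + q]].
At the point, J = [[-8.0000, 6.0000, -7.5000], [17.5000, 5.0000, -12.5000], [-8.0000, -27.0000, -1.5000]].
det J = 6761.2500.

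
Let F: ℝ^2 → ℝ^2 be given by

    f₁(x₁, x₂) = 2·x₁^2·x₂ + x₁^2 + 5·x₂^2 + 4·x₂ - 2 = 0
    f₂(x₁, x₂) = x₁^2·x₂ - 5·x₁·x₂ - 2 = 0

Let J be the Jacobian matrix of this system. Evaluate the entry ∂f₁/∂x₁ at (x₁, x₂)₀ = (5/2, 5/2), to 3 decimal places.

30.000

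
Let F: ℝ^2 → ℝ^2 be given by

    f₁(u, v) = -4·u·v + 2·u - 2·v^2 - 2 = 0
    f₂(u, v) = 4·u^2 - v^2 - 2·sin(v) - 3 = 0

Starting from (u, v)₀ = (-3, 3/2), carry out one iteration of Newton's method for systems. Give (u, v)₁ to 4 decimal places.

At (-3, 3/2): F = (5.5000, 28.755010).
Jacobian J = [[-4·v + 2, -4·u - 4·v], [8·u, -2·v - 2·cos(v)]].
At the point, J = [[-4.0000, 6.0000], [-24.0000, -3.141474]] (det J = 156.565898).
Solving J·Δ = −F gives Δ = (1.2123, -0.1085).
Then the next iterate is (u, v)₁ = (-1.7877, 1.3915).

(-1.7877, 1.3915)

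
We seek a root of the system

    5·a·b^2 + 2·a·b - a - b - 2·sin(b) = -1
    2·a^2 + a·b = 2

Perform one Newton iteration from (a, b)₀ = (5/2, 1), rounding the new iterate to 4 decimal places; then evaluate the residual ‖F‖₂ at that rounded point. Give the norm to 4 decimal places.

4.5644

At (5/2, 1): F = (13.317058, 13.0000).
Jacobian J = [[5·b^2 + 2·b - 1, 10·a·b + 2·a - 2·cos(b) - 1], [4·a + b, a]].
At the point, J = [[6.0000, 27.919395], [11.0000, 2.5000]] (det J = -292.113349).
Solving J·Δ = −F gives Δ = (-1.1285, -0.2345).
Then the next iterate is (a, b)₁ = (1.3715, 0.7655).
Re-evaluating at (1.3715, 0.7655): F = (3.595399, 2.811908), so ‖F‖₂ = 4.5644.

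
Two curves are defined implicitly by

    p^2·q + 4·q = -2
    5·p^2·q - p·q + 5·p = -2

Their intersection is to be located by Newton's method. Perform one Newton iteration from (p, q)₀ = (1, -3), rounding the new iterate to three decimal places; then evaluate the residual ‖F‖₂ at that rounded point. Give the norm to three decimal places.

At (1, -3): F = (-13.000, -5.000).
Jacobian J = [[2·p·q, p^2 + 4], [10·p·q - q + 5, 5·p^2 - p]].
At the point, J = [[-6.000, 5.000], [-22.000, 4.000]] (det J = 86.000).
Solving J·Δ = −F gives Δ = (0.314, 2.977).
Then the next iterate is (p, q)₁ = (1.314, -0.023).
Re-evaluating at (1.314, -0.023): F = (1.86829, 8.40166), so ‖F‖₂ = 8.607.

8.607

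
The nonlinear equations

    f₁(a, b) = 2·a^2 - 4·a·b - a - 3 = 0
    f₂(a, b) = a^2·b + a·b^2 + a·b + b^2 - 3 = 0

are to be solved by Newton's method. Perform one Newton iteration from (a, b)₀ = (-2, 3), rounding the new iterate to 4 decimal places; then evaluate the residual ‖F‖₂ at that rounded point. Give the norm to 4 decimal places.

At (-2, 3): F = (31.0000, -6.0000).
Jacobian J = [[4·a - 4·b - 1, -4·a], [2·a·b + b^2 + b, a^2 + 2·a·b + a + 2·b]].
At the point, J = [[-21.0000, 8.0000], [0.0000, -4.0000]] (det J = 84.0000).
Solving J·Δ = −F gives Δ = (0.9048, -1.5000).
Then the next iterate is (a, b)₁ = (-1.0952, 1.5000).
Re-evaluating at (-1.0952, 1.5000): F = (7.065326, -3.057805), so ‖F‖₂ = 7.6986.

7.6986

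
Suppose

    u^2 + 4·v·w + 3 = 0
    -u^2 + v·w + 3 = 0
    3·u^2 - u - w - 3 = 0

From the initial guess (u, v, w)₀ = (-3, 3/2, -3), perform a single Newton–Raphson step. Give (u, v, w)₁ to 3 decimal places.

At (-3, 3/2, -3): F = (-6.000, -10.500, 30.000).
Jacobian J = [[2·u, 4·w, 4·v], [-2·u, w, v], [6·u - 1, 0, -1]].
At the point, J = [[-6.000, -12.000, 6.000], [6.000, -3.000, 1.500], [-19.000, 0.000, -1.000]] (det J = -90.000).
Solving J·Δ = −F gives Δ = (1.200, 2.500, 7.200).
Then the next iterate is (u, v, w)₁ = (-1.800, 4.000, 4.200).

(-1.800, 4.000, 4.200)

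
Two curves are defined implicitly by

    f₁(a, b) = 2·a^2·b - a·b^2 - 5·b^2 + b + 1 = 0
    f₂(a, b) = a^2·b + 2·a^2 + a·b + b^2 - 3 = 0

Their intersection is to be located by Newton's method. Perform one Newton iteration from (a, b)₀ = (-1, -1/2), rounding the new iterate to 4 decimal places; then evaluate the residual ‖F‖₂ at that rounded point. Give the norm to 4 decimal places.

0.3380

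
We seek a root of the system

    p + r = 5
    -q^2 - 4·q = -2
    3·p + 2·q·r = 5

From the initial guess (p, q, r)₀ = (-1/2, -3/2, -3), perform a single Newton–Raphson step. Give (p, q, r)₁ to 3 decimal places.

(9.083, 4.250, -4.083)

At (-1/2, -3/2, -3): F = (-8.500, 5.750, 2.500).
Jacobian J = [[1, 0, 1], [0, -2·q - 4, 0], [3, 2·r, 2·q]].
At the point, J = [[1.000, 0.000, 1.000], [0.000, -1.000, 0.000], [3.000, -6.000, -3.000]] (det J = 6.000).
Solving J·Δ = −F gives Δ = (9.583, 5.750, -1.083).
Then the next iterate is (p, q, r)₁ = (9.083, 4.250, -4.083).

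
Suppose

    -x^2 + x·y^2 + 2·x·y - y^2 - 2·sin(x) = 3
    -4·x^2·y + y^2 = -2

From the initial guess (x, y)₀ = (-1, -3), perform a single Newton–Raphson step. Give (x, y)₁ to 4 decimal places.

(-0.5676, -1.7378)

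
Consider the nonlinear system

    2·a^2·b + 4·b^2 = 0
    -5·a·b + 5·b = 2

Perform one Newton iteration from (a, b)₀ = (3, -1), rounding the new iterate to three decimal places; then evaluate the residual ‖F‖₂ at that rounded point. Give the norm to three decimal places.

At (3, -1): F = (-14.000, 8.000).
Jacobian J = [[4·a·b, 2·a^2 + 8·b], [-5·b, -5·a + 5]].
At the point, J = [[-12.000, 10.000], [5.000, -10.000]] (det J = 70.000).
Solving J·Δ = −F gives Δ = (-0.857, 0.371).
Then the next iterate is (a, b)₁ = (2.143, -0.629).
Re-evaluating at (2.143, -0.629): F = (-4.19474, 1.59474), so ‖F‖₂ = 4.488.

4.488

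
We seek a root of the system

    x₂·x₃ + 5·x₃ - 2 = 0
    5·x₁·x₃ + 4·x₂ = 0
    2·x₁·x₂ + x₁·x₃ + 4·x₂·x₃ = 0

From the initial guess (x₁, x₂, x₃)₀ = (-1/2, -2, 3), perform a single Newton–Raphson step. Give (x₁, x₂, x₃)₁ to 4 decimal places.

At (-1/2, -2, 3): F = (7.0000, -15.5000, -23.5000).
Jacobian J = [[0, x₃, x₂ + 5], [5·x₃, 4, 5·x₁], [2·x₂ + x₃, 2·x₁ + 4·x₃, x₁ + 4·x₂]].
At the point, J = [[0.0000, 3.0000, 3.0000], [15.0000, 4.0000, -2.5000], [-1.0000, 11.0000, -8.5000]] (det J = 897.0000).
Solving J·Δ = −F gives Δ = (0.5507, 0.2163, -2.5496).
Then the next iterate is (x₁, x₂, x₃)₁ = (0.0507, -1.7837, 0.4504).

(0.0507, -1.7837, 0.4504)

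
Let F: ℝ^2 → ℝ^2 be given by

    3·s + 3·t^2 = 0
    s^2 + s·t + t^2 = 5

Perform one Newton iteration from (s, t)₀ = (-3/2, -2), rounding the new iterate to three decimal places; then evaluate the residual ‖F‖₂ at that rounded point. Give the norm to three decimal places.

At (-3/2, -2): F = (7.500, 4.250).
Jacobian J = [[3, 6·t], [2·s + t, s + 2·t]].
At the point, J = [[3.000, -12.000], [-5.000, -5.500]] (det J = -76.500).
Solving J·Δ = −F gives Δ = (0.127, 0.657).
Then the next iterate is (s, t)₁ = (-1.373, -1.343).
Re-evaluating at (-1.373, -1.343): F = (1.29195, 0.53272), so ‖F‖₂ = 1.397.

1.397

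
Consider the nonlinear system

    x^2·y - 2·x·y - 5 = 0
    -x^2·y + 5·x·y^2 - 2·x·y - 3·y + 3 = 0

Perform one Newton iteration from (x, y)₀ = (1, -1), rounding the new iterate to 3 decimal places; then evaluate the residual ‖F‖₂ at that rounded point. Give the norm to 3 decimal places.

814.851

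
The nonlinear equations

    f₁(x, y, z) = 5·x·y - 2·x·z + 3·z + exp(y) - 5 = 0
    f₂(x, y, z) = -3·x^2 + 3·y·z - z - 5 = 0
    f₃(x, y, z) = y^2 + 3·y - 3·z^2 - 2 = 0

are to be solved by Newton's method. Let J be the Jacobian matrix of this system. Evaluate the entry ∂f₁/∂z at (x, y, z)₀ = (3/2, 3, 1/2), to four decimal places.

0.0000

∂f₁/∂z = -2·x + 3.
At (3/2, 3, 1/2) this is 0.0000.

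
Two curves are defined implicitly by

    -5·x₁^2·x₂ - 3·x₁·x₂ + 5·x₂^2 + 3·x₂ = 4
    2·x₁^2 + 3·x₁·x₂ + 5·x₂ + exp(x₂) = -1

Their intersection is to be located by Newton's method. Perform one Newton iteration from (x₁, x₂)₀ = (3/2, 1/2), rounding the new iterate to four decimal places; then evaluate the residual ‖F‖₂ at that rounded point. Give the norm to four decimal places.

1.3716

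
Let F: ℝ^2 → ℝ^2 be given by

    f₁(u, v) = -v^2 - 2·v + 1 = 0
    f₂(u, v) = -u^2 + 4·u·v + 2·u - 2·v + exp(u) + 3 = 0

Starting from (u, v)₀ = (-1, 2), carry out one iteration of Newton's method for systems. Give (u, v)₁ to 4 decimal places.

(-0.6255, 0.8333)

At (-1, 2): F = (-7.0000, -11.632121).
Jacobian J = [[0, -2·v - 2], [-2·u + 4·v + exp(u) + 2, 4·u - 2]].
At the point, J = [[0.0000, -6.0000], [12.367879, -6.0000]] (det J = 74.207277).
Solving J·Δ = −F gives Δ = (0.3745, -1.1667).
Then the next iterate is (u, v)₁ = (-0.6255, 0.8333).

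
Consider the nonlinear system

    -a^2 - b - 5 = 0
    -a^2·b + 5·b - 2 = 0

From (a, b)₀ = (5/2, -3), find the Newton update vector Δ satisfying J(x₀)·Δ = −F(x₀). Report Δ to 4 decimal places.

(-0.5676, -5.4118)

At (5/2, -3): F = (-8.2500, 1.7500).
Jacobian J = [[-2·a, -1], [-2·a·b, -a^2 + 5]].
At the point, J = [[-5.0000, -1.0000], [15.0000, -1.2500]] (det J = 21.2500).
Solving J·Δ = −F gives Δ = (-0.5676, -5.4118).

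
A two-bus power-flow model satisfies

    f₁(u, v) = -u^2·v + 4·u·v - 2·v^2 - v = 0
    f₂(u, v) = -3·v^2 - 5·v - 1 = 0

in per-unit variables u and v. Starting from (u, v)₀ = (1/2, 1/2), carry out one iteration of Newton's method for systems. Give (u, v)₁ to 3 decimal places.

(0.141, -0.031)

At (1/2, 1/2): F = (-0.125, -4.250).
Jacobian J = [[-2·u·v + 4·v, -u^2 + 4·u - 4·v - 1], [0, -6·v - 5]].
At the point, J = [[1.500, -1.250], [0.000, -8.000]] (det J = -12.000).
Solving J·Δ = −F gives Δ = (-0.359, -0.531).
Then the next iterate is (u, v)₁ = (0.141, -0.031).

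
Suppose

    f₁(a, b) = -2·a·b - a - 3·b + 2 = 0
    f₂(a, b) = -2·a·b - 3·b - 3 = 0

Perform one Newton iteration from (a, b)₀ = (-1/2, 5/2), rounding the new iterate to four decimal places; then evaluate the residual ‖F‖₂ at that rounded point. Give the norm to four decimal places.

276.1252

At (-1/2, 5/2): F = (-2.5000, -8.0000).
Jacobian J = [[-2·b - 1, -2·a - 3], [-2·b, -2·a - 3]].
At the point, J = [[-6.0000, -2.0000], [-5.0000, -2.0000]] (det J = 2.0000).
Solving J·Δ = −F gives Δ = (5.5000, -17.7500).
Then the next iterate is (a, b)₁ = (5.0000, -15.2500).
Re-evaluating at (5.0000, -15.2500): F = (195.2500, 195.2500), so ‖F‖₂ = 276.1252.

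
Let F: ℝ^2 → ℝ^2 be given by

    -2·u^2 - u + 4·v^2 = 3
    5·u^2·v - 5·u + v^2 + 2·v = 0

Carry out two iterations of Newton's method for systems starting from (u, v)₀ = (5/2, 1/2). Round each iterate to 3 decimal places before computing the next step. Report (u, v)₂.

At (5/2, 1/2): F = (-17.000, 4.375).
Jacobian J = [[-4·u - 1, 8·v], [10·u·v - 5, 5·u^2 + 2·v + 2]].
At the point, J = [[-11.000, 4.000], [7.500, 34.250]] (det J = -406.750).
Solving J·Δ = −F gives Δ = (-1.474, 0.195).
Then the next iterate is (u, v)₁ = (1.026, 0.695).
Round to (1.026, 0.695) and repeat: F = (-4.19925, 0.40107), J = [[-5.104, 5.560], [2.13070, 8.65338]].
Δ = (-0.689, 0.123), so (u, v)₂ = (0.337, 0.818).

(0.337, 0.818)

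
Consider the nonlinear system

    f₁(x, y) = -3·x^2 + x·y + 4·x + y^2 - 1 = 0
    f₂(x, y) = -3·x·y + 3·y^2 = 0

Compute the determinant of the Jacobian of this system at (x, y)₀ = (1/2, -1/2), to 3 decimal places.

-1.500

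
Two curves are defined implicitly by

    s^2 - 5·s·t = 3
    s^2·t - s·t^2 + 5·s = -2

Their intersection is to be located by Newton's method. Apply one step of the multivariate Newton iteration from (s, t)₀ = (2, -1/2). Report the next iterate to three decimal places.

At (2, -1/2): F = (6.000, 9.500).
Jacobian J = [[2·s - 5·t, -5·s], [2·s·t - t^2 + 5, s^2 - 2·s·t]].
At the point, J = [[6.500, -10.000], [2.750, 6.000]] (det J = 66.500).
Solving J·Δ = −F gives Δ = (-1.970, -0.680).
Then the next iterate is (s, t)₁ = (0.030, -1.180).

(0.030, -1.180)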